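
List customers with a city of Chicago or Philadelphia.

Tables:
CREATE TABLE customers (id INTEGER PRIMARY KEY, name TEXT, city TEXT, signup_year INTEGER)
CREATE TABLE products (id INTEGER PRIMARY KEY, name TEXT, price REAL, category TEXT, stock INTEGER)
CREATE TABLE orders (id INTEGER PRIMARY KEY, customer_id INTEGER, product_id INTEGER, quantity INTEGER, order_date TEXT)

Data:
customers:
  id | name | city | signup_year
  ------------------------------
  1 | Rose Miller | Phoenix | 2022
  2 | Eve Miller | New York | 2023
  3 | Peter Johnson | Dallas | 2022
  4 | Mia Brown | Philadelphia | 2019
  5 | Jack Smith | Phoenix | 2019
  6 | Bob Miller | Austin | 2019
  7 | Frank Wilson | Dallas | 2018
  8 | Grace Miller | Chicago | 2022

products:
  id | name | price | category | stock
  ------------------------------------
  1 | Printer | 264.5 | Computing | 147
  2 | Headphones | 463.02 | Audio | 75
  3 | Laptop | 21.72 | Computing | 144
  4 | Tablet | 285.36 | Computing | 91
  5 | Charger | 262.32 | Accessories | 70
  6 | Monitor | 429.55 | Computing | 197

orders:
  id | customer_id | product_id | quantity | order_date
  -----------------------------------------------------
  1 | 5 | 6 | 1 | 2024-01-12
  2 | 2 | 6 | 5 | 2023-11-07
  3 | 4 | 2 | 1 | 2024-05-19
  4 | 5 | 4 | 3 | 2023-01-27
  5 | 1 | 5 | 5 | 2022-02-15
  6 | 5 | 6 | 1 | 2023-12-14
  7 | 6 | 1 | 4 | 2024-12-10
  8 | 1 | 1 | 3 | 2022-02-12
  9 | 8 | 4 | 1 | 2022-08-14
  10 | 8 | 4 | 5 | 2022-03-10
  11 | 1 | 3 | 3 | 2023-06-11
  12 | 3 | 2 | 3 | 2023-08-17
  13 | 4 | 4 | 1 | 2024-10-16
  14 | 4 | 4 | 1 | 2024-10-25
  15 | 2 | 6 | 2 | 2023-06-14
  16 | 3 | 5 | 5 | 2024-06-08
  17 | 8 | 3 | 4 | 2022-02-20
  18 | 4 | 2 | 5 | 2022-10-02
SELECT name, city FROM customers WHERE city IN ('Chicago', 'Philadelphia')

Execution result:
name | city
Mia Brown | Philadelphia
Grace Miller | Chicago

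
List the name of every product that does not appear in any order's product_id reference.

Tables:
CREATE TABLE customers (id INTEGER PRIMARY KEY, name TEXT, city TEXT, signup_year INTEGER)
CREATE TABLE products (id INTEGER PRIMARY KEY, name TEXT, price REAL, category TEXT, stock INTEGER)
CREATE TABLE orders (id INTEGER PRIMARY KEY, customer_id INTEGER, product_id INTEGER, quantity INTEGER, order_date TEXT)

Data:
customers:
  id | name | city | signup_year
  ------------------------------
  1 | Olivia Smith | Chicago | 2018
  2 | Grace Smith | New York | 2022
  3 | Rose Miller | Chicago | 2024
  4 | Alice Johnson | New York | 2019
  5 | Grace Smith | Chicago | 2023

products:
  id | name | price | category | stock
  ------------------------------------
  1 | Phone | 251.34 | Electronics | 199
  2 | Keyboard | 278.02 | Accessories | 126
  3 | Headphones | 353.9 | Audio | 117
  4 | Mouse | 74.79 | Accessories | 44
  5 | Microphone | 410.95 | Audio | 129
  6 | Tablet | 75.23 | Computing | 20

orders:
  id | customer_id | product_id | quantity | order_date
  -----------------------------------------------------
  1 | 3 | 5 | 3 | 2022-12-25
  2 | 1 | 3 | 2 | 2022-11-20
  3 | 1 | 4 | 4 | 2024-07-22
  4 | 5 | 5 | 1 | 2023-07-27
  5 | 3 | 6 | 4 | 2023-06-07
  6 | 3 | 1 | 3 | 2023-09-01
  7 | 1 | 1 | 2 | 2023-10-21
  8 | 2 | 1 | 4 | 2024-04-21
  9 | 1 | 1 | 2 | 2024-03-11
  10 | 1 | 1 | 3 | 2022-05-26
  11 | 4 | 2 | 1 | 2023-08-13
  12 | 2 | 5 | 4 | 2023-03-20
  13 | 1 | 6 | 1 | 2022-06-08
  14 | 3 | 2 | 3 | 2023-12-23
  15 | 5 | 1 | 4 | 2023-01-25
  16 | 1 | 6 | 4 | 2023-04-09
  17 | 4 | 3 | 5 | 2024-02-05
SELECT p.name FROM products p LEFT JOIN orders c ON c.product_id = p.id WHERE c.id IS NULL

Execution result:
(no rows)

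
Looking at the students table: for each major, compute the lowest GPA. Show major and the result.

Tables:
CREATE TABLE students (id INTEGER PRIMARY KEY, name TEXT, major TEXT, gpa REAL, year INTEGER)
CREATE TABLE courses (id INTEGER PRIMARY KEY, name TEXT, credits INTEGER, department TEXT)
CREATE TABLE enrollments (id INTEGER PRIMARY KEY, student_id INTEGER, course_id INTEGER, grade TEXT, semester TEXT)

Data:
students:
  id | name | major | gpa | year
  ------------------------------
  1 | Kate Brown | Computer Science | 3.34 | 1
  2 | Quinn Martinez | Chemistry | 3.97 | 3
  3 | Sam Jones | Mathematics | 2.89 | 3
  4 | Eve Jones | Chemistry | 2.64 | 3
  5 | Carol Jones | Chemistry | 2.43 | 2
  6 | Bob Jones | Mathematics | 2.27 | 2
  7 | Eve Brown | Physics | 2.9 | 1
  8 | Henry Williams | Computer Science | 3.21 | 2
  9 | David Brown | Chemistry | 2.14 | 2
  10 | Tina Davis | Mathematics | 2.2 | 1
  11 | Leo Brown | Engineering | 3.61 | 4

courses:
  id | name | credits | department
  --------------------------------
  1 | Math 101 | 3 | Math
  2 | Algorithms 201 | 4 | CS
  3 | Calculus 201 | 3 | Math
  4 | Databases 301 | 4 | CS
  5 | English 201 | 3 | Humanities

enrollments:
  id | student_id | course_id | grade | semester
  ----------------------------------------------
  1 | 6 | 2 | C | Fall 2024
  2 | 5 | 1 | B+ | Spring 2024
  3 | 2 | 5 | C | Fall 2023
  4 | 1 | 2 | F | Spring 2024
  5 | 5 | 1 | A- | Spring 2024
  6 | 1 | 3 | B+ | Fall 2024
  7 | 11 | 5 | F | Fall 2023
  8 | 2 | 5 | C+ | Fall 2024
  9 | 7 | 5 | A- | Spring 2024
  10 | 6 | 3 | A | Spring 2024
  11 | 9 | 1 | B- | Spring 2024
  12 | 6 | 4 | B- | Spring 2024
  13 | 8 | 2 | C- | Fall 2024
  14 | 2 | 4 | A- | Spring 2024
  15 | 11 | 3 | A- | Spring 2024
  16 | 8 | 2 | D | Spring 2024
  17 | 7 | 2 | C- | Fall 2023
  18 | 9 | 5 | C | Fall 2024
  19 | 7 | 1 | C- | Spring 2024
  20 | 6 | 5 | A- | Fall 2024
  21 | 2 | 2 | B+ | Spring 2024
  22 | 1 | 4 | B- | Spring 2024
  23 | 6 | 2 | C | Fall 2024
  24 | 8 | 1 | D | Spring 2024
SELECT major, MIN(gpa) AS min_gpa FROM students GROUP BY major

Execution result:
major | min_gpa
Chemistry | 2.14
Computer Science | 3.21
Engineering | 3.61
Mathematics | 2.20
Physics | 2.90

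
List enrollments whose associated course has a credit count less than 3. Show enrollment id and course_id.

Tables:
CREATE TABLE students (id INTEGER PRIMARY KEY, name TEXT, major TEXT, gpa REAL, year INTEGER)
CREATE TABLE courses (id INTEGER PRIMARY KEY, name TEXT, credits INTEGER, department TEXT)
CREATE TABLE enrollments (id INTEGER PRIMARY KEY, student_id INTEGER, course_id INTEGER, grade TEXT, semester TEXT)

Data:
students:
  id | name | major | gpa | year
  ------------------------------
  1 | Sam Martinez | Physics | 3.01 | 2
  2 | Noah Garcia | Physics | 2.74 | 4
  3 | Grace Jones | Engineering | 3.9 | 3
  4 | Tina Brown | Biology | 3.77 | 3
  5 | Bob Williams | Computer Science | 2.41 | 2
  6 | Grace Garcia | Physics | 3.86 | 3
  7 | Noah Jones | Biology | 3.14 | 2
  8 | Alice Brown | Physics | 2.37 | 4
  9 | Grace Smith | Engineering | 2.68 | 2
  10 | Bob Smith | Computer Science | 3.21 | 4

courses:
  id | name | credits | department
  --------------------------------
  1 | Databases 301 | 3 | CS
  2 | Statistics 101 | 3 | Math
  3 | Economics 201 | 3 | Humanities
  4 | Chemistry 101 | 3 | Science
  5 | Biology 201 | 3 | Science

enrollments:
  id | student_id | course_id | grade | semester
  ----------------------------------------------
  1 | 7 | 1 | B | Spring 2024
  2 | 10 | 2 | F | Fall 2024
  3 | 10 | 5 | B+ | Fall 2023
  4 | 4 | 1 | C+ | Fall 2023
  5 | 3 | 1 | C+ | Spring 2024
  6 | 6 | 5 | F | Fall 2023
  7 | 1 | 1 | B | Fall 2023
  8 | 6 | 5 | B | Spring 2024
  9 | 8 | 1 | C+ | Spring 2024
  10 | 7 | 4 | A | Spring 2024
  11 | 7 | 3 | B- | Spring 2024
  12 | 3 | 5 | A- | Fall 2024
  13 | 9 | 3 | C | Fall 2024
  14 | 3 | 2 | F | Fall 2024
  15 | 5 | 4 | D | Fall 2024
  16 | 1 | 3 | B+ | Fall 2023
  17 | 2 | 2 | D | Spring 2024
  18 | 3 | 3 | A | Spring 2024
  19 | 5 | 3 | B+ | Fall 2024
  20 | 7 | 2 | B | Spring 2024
SELECT id, course_id FROM enrollments WHERE course_id IN (SELECT id FROM courses WHERE credits < 3)

Execution result:
(no rows)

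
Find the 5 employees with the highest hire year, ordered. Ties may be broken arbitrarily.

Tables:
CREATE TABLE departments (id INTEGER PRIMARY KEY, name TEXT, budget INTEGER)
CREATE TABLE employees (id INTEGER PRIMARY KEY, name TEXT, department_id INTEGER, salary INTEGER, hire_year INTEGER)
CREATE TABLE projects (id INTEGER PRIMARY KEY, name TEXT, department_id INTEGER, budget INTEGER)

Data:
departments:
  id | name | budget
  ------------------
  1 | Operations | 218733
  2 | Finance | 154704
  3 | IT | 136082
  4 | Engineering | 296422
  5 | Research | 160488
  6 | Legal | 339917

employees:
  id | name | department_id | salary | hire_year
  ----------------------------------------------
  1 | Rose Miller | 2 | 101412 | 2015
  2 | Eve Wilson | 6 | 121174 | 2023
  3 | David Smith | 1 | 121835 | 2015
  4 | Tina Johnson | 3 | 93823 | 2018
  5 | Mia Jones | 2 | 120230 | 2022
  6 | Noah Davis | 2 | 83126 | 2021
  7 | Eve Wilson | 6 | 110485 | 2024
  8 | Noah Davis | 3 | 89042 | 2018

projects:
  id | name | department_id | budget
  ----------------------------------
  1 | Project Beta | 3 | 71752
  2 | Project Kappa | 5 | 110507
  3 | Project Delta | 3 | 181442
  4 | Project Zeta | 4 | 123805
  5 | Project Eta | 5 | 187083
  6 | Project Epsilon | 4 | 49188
SELECT name, hire_year FROM employees ORDER BY hire_year DESC LIMIT 5

Execution result:
name | hire_year
Eve Wilson | 2024
Eve Wilson | 2023
Mia Jones | 2022
Noah Davis | 2021
Tina Johnson | 2018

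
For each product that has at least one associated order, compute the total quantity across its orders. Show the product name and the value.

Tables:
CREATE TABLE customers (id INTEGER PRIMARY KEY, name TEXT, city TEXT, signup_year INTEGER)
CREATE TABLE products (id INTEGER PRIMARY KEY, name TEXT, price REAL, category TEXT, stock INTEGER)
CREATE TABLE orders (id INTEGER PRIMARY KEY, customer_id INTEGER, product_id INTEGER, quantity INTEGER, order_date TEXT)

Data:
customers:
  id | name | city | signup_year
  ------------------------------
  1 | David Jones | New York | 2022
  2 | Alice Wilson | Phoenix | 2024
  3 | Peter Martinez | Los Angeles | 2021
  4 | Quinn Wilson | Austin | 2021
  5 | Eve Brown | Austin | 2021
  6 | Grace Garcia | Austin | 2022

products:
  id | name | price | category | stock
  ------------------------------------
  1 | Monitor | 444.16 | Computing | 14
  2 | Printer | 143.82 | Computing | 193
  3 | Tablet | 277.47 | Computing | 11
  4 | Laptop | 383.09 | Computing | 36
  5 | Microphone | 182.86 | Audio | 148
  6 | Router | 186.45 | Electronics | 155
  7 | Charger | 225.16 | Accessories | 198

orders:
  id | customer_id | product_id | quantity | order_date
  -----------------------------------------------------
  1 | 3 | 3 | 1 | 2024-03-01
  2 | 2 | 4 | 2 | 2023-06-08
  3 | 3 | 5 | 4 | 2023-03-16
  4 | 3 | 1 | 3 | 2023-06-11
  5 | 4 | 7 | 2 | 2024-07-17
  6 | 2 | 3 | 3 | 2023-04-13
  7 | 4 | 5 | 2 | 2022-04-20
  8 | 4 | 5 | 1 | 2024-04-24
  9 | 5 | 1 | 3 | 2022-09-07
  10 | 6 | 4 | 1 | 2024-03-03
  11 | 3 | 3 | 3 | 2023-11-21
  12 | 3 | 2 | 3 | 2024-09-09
SELECT p.name, SUM(c.quantity) AS sum_quantity FROM orders c JOIN products p ON c.product_id = p.id GROUP BY p.id, p.name

Execution result:
name | sum_quantity
Monitor | 6
Printer | 3
Tablet | 7
Laptop | 3
Microphone | 7
Charger | 2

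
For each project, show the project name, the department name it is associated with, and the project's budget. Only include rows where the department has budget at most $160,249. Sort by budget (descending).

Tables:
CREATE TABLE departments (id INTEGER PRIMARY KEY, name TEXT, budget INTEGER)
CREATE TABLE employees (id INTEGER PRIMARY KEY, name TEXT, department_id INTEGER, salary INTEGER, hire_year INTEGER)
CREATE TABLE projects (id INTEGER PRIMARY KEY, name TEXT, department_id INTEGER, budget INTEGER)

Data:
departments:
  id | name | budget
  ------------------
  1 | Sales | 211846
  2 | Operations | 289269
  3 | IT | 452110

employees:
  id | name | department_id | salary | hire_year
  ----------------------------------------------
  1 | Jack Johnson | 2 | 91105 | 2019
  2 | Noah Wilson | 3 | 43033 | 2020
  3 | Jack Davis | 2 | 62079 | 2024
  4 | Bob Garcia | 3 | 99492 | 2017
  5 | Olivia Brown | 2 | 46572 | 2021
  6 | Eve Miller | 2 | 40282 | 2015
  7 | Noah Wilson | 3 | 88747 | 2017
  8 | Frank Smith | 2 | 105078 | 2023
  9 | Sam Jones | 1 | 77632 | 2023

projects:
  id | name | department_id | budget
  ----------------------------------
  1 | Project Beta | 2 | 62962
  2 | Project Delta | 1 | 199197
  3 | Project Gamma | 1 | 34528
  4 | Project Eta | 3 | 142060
SELECT c.name, p.name AS department, c.budget FROM projects c JOIN departments p ON c.department_id = p.id WHERE p.budget <= 160249 ORDER BY c.budget DESC

Execution result:
(no rows)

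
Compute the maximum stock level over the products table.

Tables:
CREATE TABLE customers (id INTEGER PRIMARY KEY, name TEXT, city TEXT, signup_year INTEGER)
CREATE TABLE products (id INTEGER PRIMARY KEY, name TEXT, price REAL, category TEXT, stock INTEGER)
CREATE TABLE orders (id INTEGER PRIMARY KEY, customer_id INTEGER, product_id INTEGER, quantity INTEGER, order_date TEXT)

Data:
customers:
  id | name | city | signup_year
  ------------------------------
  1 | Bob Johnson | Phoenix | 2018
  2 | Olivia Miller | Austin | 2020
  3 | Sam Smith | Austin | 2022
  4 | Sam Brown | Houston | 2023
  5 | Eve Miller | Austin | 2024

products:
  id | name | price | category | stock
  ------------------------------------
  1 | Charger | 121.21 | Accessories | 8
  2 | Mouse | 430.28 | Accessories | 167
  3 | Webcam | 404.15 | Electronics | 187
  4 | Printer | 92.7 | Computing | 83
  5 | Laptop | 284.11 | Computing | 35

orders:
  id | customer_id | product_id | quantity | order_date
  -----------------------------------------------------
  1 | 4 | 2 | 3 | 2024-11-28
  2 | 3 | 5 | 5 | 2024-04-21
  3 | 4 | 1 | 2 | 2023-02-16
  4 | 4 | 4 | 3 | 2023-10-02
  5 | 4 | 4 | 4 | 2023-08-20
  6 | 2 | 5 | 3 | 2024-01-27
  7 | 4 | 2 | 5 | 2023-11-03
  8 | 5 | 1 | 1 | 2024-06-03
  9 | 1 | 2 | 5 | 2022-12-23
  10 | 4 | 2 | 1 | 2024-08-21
SELECT MAX(stock) FROM products

Execution result:
187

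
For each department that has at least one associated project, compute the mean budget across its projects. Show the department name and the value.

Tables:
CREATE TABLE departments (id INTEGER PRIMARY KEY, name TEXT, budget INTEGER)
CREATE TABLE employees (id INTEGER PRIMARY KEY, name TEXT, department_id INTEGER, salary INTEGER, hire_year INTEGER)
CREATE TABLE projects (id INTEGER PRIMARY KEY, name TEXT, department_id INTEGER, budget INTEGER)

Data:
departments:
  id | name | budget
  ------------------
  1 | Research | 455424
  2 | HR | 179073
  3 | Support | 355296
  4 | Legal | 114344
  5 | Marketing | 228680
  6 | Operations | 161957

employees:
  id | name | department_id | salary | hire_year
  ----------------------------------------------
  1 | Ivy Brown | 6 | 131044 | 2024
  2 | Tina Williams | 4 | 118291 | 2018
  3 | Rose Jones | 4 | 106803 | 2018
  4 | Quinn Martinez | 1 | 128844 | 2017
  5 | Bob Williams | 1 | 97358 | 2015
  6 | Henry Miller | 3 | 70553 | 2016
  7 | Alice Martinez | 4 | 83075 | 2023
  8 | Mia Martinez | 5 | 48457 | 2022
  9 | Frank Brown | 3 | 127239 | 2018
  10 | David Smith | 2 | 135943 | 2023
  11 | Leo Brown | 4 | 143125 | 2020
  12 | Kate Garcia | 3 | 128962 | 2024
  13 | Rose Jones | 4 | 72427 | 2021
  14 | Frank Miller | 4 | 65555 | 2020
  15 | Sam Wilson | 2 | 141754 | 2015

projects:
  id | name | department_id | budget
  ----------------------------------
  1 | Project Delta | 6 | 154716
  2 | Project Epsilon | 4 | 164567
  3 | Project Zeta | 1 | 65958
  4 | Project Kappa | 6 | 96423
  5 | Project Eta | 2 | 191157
SELECT p.name, AVG(c.budget) AS avg_budget FROM projects c JOIN departments p ON c.department_id = p.id GROUP BY p.id, p.name

Execution result:
name | avg_budget
Research | 65958.00
HR | 191157.00
Legal | 164567.00
Operations | 125569.50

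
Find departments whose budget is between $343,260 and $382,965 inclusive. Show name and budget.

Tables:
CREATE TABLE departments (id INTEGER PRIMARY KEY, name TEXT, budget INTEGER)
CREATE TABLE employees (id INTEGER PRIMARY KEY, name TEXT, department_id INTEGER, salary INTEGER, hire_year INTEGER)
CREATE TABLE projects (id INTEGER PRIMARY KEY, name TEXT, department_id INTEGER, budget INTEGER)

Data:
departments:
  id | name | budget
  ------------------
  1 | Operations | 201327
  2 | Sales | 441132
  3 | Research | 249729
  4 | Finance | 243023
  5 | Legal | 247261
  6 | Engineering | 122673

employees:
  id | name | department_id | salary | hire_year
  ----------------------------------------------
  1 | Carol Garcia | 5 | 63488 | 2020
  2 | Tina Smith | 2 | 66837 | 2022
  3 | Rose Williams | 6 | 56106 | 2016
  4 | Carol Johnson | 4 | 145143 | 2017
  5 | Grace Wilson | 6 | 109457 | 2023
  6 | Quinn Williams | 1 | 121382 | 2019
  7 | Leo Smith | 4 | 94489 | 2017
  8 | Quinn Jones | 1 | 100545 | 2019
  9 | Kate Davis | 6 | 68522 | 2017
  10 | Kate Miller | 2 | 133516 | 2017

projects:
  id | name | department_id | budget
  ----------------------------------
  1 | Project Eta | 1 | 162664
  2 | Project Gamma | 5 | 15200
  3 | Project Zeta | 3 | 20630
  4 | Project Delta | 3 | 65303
SELECT name, budget FROM departments WHERE budget BETWEEN 343260 AND 382965

Execution result:
(no rows)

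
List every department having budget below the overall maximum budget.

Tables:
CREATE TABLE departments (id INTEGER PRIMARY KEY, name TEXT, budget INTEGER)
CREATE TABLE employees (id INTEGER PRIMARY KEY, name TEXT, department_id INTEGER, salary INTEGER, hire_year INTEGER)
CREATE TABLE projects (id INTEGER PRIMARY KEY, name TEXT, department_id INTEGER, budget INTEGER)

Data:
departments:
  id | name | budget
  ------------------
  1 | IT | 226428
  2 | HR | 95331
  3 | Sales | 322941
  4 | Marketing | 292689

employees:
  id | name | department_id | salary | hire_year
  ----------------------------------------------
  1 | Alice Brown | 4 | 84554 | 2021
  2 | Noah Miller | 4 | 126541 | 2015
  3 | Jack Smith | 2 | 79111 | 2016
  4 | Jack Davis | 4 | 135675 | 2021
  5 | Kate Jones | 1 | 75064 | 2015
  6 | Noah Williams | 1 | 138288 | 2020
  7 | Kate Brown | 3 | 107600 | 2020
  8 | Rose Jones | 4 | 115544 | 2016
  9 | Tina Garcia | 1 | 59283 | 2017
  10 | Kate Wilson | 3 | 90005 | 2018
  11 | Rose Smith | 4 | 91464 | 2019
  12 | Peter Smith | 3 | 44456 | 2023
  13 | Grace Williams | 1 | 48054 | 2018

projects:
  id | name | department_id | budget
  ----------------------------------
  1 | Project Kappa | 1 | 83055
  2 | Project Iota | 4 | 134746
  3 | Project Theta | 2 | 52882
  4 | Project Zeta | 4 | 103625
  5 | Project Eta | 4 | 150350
SELECT name, budget FROM departments WHERE budget < (SELECT MAX(budget) FROM departments)

Execution result:
name | budget
IT | 226428
HR | 95331
Marketing | 292689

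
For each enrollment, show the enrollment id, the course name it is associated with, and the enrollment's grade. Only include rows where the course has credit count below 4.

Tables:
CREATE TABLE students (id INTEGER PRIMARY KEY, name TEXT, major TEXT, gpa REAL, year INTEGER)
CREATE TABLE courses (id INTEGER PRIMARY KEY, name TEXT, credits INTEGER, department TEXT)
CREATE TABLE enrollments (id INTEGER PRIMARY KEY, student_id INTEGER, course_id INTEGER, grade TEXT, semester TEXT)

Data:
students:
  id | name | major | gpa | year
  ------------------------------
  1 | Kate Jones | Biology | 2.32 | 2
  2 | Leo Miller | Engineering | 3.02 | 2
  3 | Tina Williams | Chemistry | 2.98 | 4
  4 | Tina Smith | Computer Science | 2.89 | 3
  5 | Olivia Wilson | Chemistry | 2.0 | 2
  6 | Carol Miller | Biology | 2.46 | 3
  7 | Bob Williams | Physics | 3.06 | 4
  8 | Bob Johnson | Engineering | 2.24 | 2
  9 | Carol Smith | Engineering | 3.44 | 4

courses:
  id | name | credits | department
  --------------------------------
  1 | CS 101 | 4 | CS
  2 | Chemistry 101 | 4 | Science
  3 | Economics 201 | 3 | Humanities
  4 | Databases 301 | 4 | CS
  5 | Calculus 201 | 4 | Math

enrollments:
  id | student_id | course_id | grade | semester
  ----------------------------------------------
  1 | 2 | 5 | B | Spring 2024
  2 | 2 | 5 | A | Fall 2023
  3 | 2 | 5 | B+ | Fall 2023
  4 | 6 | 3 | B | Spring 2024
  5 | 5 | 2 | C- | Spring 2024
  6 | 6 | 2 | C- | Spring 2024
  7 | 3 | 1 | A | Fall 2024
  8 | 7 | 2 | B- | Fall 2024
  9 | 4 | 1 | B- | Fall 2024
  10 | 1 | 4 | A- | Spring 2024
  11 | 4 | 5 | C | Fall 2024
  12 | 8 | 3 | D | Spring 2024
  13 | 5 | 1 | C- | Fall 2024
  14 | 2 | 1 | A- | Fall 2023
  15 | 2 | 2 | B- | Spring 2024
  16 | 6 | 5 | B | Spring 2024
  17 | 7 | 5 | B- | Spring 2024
SELECT c.id, p.name AS course, c.grade FROM enrollments c JOIN courses p ON c.course_id = p.id WHERE p.credits < 4

Execution result:
id | course | grade
4 | Economics 201 | B
12 | Economics 201 | D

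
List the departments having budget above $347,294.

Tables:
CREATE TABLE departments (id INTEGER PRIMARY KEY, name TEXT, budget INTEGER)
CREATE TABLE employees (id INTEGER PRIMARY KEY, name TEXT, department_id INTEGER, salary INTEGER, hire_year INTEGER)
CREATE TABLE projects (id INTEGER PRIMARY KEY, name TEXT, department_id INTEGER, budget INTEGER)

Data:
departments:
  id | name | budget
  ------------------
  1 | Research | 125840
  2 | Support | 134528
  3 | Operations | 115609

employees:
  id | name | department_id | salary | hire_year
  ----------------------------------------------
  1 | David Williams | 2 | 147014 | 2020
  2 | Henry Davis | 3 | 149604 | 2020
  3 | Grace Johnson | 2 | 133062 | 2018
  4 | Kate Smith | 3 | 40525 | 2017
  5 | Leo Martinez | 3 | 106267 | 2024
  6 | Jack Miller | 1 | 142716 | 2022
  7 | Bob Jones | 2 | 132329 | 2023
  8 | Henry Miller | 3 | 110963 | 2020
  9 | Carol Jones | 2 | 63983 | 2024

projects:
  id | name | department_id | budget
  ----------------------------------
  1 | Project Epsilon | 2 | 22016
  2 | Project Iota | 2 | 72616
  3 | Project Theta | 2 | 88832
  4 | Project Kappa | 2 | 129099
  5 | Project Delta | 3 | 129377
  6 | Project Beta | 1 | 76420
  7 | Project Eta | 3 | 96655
SELECT name, budget FROM departments WHERE budget > 347294

Execution result:
(no rows)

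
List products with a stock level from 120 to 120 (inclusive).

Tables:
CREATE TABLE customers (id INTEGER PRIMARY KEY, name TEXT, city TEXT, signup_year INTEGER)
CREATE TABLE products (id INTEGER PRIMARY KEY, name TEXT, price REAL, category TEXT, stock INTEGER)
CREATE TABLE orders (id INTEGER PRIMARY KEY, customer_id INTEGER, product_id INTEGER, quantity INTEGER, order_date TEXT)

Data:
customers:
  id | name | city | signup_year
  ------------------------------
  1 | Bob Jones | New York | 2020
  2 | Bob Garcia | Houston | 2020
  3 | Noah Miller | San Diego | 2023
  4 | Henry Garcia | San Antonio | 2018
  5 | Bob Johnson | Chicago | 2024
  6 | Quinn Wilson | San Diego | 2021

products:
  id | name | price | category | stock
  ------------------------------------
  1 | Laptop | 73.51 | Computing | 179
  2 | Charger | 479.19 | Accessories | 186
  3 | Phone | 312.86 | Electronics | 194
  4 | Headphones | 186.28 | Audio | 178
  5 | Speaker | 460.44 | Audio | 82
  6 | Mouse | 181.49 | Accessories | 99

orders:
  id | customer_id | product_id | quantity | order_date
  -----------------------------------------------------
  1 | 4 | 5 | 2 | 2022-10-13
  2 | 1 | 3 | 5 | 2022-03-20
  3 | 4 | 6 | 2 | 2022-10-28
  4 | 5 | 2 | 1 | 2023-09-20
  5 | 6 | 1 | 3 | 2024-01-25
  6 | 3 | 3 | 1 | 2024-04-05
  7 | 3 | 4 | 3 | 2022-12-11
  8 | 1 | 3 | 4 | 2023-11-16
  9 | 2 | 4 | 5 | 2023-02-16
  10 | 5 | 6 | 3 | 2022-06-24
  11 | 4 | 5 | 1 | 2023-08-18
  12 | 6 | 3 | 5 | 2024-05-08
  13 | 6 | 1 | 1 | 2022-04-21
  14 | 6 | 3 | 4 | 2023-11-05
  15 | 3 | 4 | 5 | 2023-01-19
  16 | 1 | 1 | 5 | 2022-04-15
SELECT name, stock FROM products WHERE stock BETWEEN 120 AND 120

Execution result:
(no rows)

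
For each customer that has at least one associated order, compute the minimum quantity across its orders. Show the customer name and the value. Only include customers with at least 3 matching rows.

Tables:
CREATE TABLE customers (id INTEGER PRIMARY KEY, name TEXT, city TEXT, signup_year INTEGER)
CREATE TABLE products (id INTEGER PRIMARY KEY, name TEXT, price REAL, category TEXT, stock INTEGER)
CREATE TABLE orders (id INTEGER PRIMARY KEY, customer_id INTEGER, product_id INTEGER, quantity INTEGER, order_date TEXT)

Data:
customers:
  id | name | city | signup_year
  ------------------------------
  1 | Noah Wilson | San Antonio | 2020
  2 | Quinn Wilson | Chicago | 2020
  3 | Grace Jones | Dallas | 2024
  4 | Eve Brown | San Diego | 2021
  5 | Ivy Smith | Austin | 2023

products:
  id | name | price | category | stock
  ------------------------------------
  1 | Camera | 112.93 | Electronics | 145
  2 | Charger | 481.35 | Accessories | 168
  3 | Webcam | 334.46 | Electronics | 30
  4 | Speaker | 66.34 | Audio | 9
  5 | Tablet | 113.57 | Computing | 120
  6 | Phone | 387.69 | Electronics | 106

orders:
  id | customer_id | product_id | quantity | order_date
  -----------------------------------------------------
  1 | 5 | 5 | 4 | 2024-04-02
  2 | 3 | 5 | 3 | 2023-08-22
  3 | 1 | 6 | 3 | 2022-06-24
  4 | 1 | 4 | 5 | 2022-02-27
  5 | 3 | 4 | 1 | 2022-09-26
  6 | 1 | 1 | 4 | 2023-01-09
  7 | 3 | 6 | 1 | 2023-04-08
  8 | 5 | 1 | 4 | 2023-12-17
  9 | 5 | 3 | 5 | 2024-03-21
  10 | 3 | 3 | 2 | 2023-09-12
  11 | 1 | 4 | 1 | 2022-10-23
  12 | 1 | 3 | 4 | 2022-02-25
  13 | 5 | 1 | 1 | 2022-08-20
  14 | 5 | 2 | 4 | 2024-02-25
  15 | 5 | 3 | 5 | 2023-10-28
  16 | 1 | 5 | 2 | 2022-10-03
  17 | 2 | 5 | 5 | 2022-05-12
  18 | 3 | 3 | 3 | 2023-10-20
SELECT p.name, MIN(c.quantity) AS min_quantity FROM orders c JOIN customers p ON c.customer_id = p.id GROUP BY p.id, p.name HAVING COUNT(*) >= 3

Execution result:
name | min_quantity
Noah Wilson | 1
Grace Jones | 1
Ivy Smith | 1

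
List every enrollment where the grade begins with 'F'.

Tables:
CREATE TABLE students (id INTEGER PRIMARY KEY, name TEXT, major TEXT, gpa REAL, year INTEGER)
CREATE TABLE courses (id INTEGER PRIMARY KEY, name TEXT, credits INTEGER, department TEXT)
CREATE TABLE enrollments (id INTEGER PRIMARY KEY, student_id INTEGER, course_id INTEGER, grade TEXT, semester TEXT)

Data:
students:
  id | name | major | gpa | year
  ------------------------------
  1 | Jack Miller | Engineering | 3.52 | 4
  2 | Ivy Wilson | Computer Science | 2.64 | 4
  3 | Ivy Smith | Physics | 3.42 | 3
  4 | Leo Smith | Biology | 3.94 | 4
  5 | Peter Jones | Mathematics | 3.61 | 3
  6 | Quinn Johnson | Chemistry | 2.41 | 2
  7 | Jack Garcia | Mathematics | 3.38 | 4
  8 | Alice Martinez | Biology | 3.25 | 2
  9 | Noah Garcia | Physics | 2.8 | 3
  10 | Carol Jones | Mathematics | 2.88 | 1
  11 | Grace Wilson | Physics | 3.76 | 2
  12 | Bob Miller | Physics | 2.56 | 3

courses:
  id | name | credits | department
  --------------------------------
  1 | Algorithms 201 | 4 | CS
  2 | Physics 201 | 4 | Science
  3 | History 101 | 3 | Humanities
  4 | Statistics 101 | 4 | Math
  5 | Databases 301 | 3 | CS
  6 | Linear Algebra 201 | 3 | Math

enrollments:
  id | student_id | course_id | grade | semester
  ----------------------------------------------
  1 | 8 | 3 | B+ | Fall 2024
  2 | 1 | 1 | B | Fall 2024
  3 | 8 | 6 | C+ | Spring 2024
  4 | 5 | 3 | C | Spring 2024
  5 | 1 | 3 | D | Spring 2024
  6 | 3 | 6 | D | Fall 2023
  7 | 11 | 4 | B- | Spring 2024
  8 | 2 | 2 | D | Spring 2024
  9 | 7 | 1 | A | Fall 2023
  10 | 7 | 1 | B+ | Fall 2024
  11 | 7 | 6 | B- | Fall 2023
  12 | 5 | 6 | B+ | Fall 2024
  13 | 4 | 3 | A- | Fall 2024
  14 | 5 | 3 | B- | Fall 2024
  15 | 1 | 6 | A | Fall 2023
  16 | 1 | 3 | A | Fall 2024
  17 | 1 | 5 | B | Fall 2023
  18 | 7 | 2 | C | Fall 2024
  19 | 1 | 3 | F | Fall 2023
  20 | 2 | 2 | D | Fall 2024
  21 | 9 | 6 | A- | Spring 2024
SELECT id, grade FROM enrollments WHERE grade LIKE 'F%'

Execution result:
id | grade
19 | F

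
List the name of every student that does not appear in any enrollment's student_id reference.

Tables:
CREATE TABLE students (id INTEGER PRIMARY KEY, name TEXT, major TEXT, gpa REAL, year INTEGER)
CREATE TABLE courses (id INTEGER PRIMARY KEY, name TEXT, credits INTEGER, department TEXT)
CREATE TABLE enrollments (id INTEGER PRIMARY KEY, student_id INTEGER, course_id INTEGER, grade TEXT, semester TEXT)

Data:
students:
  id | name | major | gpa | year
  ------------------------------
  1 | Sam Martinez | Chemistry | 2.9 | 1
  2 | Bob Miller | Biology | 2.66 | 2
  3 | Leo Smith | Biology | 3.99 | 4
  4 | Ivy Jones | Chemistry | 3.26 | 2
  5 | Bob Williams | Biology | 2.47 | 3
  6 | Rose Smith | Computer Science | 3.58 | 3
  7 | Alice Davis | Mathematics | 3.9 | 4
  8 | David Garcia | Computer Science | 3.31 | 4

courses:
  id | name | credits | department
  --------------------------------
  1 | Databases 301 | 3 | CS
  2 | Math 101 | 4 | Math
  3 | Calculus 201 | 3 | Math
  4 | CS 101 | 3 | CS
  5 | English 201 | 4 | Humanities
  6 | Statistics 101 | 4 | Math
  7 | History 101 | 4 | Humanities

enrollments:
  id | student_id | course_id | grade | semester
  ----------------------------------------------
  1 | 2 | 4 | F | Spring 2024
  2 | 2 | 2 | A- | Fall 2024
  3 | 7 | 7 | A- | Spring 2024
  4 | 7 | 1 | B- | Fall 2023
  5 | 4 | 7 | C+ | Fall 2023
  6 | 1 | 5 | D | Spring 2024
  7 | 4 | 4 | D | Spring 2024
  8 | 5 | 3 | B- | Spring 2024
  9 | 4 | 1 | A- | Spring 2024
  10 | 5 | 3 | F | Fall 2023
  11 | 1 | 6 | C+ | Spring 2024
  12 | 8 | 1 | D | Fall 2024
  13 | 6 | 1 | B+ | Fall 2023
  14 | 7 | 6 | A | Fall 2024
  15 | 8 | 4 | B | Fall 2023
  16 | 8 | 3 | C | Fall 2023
SELECT p.name FROM students p LEFT JOIN enrollments c ON c.student_id = p.id WHERE c.id IS NULL

Execution result:
Leo Smith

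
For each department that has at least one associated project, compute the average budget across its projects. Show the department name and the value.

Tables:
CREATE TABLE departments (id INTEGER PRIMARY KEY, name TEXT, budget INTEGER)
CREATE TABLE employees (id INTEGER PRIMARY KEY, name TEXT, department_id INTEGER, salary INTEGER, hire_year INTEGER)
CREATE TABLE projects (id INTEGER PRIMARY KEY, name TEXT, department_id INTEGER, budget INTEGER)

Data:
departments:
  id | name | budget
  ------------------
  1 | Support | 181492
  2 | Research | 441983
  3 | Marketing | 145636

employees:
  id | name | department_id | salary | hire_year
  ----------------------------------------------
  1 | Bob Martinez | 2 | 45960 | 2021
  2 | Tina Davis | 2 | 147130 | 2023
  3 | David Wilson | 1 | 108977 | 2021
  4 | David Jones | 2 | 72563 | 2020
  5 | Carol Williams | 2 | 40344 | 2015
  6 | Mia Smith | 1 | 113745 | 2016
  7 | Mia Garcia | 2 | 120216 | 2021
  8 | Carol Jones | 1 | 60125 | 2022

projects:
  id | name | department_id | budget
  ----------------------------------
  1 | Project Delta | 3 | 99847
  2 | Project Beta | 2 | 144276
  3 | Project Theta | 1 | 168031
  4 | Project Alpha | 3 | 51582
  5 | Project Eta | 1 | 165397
SELECT p.name, AVG(c.budget) AS avg_budget FROM projects c JOIN departments p ON c.department_id = p.id GROUP BY p.id, p.name

Execution result:
name | avg_budget
Support | 166714.00
Research | 144276.00
Marketing | 75714.50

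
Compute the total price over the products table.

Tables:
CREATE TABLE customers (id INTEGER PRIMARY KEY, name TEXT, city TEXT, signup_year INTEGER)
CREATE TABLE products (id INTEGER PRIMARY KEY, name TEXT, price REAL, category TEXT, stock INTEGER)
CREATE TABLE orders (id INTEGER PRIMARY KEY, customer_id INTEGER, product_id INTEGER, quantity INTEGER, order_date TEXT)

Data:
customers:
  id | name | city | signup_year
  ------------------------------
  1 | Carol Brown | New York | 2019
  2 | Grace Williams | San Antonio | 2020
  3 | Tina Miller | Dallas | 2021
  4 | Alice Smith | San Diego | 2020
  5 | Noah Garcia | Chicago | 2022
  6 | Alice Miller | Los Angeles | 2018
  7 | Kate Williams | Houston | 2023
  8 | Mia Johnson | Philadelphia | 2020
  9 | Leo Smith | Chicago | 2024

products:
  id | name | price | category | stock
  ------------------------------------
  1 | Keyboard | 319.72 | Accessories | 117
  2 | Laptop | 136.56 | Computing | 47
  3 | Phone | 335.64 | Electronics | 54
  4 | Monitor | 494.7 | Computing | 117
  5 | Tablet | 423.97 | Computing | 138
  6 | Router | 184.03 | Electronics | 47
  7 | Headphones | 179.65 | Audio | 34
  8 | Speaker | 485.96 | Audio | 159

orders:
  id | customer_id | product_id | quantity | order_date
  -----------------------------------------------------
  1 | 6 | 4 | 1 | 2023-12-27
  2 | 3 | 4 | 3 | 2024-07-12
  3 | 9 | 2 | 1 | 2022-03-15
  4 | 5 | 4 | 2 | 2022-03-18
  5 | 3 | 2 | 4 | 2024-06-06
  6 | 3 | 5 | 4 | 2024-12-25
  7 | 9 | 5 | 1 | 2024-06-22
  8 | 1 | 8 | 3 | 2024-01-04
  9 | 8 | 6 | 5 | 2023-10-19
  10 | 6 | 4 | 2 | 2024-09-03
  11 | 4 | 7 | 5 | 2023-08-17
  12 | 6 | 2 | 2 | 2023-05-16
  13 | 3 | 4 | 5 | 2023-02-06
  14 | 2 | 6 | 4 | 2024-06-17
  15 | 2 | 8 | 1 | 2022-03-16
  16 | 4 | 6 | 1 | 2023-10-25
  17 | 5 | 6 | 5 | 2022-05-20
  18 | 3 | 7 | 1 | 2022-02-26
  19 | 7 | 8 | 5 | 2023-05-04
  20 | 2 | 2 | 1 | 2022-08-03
SELECT SUM(price) FROM products

Execution result:
2560.23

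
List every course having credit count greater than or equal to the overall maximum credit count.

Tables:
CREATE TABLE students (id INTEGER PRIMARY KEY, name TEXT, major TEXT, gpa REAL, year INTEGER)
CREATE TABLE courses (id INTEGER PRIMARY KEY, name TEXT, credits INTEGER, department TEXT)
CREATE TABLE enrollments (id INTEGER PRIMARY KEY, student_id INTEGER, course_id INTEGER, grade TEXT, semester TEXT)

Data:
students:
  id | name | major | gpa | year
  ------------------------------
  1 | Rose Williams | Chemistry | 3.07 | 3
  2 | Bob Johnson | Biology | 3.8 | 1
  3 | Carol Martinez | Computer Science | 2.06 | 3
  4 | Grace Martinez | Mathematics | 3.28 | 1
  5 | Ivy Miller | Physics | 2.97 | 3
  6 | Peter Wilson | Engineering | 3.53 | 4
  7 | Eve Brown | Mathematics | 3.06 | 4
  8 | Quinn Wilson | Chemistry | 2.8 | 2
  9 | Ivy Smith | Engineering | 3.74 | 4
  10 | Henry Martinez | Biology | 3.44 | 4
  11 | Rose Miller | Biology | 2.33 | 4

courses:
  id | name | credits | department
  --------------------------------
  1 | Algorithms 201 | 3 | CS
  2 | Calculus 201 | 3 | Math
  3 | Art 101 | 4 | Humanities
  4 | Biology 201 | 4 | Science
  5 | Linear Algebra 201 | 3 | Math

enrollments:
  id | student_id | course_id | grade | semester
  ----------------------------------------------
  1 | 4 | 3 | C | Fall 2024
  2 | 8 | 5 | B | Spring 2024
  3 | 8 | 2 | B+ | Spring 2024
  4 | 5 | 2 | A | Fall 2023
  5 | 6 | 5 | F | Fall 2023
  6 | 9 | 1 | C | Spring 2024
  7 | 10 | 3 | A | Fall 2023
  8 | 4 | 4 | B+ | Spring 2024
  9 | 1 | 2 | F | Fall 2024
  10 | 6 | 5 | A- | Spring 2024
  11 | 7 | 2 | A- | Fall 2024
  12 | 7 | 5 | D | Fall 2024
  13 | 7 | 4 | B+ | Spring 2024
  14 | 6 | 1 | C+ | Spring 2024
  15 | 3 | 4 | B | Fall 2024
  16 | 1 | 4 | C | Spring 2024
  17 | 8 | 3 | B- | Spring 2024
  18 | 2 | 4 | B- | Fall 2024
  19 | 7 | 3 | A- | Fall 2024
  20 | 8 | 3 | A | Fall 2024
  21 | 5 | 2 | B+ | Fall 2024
SELECT name, credits FROM courses WHERE credits >= (SELECT MAX(credits) FROM courses)

Execution result:
name | credits
Art 101 | 4
Biology 201 | 4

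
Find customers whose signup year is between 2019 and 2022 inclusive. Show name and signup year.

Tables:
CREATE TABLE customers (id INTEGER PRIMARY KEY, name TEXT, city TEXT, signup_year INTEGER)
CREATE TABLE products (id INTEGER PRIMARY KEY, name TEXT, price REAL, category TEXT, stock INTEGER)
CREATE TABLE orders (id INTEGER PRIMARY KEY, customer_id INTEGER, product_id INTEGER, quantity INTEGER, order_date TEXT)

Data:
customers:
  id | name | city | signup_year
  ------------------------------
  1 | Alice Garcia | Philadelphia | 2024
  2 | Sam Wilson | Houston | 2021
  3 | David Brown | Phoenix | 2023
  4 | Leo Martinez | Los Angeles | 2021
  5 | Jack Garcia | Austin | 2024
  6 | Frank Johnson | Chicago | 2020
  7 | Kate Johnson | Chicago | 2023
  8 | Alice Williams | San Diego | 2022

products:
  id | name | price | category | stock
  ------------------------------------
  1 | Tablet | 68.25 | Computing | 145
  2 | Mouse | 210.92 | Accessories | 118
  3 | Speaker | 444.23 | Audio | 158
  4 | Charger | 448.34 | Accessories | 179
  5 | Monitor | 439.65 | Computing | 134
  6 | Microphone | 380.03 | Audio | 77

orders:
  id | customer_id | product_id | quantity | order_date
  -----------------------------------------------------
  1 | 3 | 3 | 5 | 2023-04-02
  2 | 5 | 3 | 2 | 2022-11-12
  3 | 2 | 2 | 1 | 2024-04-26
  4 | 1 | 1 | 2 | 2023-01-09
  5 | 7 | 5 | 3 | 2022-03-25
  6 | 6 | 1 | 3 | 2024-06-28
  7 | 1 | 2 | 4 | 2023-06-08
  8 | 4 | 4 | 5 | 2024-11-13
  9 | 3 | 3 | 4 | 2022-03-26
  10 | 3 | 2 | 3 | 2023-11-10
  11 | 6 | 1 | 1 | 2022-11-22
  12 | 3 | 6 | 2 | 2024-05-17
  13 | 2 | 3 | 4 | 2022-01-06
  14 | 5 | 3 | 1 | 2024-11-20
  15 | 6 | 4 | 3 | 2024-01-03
SELECT name, signup_year FROM customers WHERE signup_year BETWEEN 2019 AND 2022

Execution result:
name | signup_year
Sam Wilson | 2021
Leo Martinez | 2021
Frank Johnson | 2020
Alice Williams | 2022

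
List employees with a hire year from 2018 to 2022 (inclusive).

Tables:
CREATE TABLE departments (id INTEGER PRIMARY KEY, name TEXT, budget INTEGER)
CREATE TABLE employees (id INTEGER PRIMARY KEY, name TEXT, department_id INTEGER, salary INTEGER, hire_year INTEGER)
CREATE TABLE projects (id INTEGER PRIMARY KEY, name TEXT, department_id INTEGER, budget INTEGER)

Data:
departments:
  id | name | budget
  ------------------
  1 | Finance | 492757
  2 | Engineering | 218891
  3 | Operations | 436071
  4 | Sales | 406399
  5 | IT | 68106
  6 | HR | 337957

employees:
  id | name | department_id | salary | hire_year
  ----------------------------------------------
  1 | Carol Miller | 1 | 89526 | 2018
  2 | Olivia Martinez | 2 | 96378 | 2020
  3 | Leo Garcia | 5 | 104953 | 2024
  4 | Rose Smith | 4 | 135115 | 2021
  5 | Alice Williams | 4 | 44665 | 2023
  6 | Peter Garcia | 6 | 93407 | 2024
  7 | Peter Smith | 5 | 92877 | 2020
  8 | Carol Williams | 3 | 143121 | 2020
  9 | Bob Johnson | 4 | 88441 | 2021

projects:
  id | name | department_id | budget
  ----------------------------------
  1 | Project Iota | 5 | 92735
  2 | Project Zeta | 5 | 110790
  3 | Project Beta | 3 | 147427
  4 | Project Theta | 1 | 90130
SELECT name, hire_year FROM employees WHERE hire_year BETWEEN 2018 AND 2022

Execution result:
name | hire_year
Carol Miller | 2018
Olivia Martinez | 2020
Rose Smith | 2021
Peter Smith | 2020
Carol Williams | 2020
Bob Johnson | 2021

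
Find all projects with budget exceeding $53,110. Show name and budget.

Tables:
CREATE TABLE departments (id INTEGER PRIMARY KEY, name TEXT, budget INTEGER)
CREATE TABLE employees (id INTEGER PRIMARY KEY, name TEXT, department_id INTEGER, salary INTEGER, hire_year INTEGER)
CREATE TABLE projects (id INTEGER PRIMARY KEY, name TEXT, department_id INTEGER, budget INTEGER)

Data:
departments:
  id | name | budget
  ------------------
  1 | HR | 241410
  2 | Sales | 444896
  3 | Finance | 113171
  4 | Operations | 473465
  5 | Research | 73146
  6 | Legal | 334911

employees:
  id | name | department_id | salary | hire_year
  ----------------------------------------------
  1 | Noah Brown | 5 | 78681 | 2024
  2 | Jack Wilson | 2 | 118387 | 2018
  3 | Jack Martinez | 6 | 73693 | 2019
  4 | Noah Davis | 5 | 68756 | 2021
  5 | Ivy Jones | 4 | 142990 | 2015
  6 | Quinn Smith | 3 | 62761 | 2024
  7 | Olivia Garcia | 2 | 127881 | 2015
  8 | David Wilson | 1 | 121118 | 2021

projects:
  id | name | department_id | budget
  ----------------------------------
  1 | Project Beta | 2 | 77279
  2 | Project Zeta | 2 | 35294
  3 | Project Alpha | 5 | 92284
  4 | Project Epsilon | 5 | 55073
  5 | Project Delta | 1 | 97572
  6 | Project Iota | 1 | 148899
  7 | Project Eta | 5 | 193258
SELECT name, budget FROM projects WHERE budget > 53110

Execution result:
name | budget
Project Beta | 77279
Project Alpha | 92284
Project Epsilon | 55073
Project Delta | 97572
Project Iota | 148899
Project Eta | 193258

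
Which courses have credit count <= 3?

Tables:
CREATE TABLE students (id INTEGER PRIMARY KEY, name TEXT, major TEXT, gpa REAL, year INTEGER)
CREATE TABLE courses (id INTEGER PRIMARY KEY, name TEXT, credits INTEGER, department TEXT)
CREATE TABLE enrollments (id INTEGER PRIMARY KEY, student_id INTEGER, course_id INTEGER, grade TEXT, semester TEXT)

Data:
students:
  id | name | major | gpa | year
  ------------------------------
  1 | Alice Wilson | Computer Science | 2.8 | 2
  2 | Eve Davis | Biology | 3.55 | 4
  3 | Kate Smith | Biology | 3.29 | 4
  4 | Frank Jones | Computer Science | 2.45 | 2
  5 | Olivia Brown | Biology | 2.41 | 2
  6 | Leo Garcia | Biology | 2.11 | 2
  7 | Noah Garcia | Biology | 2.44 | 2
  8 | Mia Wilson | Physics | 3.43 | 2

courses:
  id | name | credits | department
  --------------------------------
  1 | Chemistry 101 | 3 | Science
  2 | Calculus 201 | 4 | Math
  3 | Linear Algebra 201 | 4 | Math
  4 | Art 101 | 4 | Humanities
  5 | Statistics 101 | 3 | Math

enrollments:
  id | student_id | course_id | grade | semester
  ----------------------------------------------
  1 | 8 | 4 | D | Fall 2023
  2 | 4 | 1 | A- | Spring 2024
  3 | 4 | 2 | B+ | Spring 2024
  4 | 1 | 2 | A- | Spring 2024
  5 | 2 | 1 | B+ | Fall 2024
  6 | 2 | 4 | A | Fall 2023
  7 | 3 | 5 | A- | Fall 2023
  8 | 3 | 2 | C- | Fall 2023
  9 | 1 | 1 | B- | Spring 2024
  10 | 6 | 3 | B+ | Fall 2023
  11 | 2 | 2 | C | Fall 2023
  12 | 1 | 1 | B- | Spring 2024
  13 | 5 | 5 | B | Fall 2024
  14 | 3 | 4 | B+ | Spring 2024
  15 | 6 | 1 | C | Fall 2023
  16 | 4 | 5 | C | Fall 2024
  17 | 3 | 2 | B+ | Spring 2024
SELECT name, credits FROM courses WHERE credits <= 3

Execution result:
name | credits
Chemistry 101 | 3
Statistics 101 | 3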